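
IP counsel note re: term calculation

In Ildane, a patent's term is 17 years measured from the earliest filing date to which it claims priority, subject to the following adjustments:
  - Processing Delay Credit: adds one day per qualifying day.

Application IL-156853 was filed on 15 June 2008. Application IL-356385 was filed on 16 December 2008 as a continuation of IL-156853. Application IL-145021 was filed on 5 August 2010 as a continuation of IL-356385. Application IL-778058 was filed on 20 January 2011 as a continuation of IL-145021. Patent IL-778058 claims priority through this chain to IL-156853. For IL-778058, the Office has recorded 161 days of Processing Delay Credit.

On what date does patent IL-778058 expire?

November 23, 2025

Earliest priority filing: 15 June 2008.
Base term: 15 June 2008 + 17 years → 15 June 2025.
Processing Delay Credit: +161 days → 23 November 2025.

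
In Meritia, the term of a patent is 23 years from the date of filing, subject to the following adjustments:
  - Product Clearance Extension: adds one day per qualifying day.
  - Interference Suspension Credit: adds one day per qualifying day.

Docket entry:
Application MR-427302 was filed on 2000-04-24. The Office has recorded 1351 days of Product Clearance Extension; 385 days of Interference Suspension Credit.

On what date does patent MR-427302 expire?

2028-01-24

Base term: filing date + 23 years → 24 April 2023.
Product Clearance Extension: +1351 days → 4 January 2027.
Interference Suspension Credit: +385 days → 24 January 2028.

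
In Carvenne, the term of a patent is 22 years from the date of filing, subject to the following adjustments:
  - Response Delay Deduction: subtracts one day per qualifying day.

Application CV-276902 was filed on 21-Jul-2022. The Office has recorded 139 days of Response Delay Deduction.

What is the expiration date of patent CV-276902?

Base term: filing date + 22 years → 21 July 2044.
Response Delay Deduction: −139 days → 4 March 2044.

March 4, 2044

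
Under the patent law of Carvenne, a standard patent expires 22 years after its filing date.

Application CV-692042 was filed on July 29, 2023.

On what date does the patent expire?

Filing date + 22 years → 29 July 2045.

July 29, 2045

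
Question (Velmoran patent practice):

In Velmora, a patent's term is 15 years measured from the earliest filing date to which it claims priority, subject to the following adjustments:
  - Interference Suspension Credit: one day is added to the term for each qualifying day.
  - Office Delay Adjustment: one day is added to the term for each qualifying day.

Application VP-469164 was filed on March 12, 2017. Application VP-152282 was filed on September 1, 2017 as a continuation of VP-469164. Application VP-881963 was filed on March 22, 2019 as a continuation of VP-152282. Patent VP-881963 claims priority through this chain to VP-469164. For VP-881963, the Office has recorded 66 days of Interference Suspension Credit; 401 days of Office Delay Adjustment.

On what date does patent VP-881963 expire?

June 22, 2033

Earliest priority filing: 12 March 2017.
Base term: 12 March 2017 + 15 years → 12 March 2032.
Interference Suspension Credit: +66 days → 17 May 2032.
Office Delay Adjustment: +401 days → 22 June 2033.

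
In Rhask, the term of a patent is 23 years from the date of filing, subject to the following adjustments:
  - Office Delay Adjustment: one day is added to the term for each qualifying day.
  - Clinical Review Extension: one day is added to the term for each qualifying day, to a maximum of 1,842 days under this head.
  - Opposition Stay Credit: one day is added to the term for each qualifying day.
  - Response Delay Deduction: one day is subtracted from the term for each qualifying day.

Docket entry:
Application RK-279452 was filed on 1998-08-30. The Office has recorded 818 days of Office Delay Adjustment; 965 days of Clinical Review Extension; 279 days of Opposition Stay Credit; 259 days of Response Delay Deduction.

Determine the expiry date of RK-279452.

Base term: filing date + 23 years → 30 August 2021.
Office Delay Adjustment: +818 days → 26 November 2023.
Clinical Review Extension: 965 days (within the 1842-day cap) → +965 days → 18 July 2026.
Opposition Stay Credit: +279 days → 23 April 2027.
Response Delay Deduction: −259 days → 7 August 2026.

August 7, 2026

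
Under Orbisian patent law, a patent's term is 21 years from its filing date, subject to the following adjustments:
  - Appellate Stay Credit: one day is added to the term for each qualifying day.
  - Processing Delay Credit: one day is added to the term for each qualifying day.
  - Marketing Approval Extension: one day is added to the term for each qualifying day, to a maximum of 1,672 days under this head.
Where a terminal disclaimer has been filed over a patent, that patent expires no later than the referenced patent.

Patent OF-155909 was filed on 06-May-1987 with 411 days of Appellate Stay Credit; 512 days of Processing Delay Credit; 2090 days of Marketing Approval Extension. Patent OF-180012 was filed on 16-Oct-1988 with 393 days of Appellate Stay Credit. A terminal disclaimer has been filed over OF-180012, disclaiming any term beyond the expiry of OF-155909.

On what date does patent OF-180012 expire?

November 13, 2010

Natural term of OF-180012:
  Base: filing + 21 years → 16 October 2009.
  Appellate Stay Credit: +393 days → 13 November 2010.
Expiry of referenced patent OF-155909:
  Base: filing + 21 years → 6 May 2008.
  Appellate Stay Credit: +411 days → 21 June 2009.
  Processing Delay Credit: +512 days → 15 November 2010.
  Marketing Approval Extension: 2090 days claimed exceeds the 1672-day cap, so +1672 days → 14 June 2015.
Terminal disclaimer: OF-180012 expires on the earlier of 13 November 2010 and 14 June 2015.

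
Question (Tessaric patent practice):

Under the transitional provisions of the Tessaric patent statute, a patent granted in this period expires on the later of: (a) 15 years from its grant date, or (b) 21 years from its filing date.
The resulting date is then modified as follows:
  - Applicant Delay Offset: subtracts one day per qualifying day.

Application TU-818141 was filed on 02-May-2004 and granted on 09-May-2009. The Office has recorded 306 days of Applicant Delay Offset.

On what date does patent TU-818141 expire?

(a) grant + 15 years → 9 May 2024.
(b) filing + 21 years → 2 May 2025.
Later of the two: 2 May 2025.
Applicant Delay Offset: −306 days → 30 June 2024.

June 30, 2024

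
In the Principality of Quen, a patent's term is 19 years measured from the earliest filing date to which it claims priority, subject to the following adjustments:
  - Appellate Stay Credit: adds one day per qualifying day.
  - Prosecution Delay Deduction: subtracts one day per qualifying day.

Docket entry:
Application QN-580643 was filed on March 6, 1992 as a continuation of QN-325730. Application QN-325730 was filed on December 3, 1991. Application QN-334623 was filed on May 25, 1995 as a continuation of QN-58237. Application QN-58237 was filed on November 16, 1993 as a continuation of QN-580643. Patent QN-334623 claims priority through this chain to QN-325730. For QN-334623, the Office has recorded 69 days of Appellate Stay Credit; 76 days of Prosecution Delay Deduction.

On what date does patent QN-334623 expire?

2010-11-26

Earliest priority filing: 3 December 1991.
Base term: 3 December 1991 + 19 years → 3 December 2010.
Appellate Stay Credit: +69 days → 10 February 2011.
Prosecution Delay Deduction: −76 days → 26 November 2010.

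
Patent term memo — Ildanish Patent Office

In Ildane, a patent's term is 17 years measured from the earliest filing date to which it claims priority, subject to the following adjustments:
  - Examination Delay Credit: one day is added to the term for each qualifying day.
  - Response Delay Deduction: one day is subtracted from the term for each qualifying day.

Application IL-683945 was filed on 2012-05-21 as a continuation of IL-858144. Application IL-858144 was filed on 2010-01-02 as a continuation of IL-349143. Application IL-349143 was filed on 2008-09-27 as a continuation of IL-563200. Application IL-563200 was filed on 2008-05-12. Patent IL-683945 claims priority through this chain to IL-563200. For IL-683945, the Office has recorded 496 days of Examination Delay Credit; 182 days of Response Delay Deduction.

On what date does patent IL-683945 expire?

March 22, 2026

Earliest priority filing: 12 May 2008.
Base term: 12 May 2008 + 17 years → 12 May 2025.
Examination Delay Credit: +496 days → 20 September 2026.
Response Delay Deduction: −182 days → 22 March 2026.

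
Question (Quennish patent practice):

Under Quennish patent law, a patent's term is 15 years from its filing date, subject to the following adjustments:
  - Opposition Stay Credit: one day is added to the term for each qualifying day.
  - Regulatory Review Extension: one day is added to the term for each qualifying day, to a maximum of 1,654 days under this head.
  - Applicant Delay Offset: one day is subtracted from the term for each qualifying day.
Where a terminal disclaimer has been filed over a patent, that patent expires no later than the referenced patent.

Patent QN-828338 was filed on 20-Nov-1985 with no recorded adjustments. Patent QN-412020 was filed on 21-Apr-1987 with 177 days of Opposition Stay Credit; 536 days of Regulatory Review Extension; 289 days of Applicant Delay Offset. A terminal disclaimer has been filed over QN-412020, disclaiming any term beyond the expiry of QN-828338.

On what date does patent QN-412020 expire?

Natural term of QN-412020:
  Base: filing + 15 years → 21 April 2002.
  Opposition Stay Credit: +177 days → 15 October 2002.
  Regulatory Review Extension: 536 days (within the 1654-day cap) → +536 days → 3 April 2004.
  Applicant Delay Offset: −289 days → 19 June 2003.
Expiry of referenced patent QN-828338:
  Base: filing + 15 years → 20 November 2000.
Terminal disclaimer: QN-412020 expires on the earlier of 19 June 2003 and 20 November 2000.

2000-11-20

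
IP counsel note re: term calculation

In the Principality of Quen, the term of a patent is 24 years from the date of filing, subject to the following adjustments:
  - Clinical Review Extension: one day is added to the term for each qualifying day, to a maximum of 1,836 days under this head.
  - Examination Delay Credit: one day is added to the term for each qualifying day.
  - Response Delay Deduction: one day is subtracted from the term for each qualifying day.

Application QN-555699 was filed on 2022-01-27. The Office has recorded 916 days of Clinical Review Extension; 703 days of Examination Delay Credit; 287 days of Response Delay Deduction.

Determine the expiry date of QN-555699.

Base term: filing date + 24 years → 27 January 2046.
Clinical Review Extension: 916 days (within the 1836-day cap) → +916 days → 31 July 2048.
Examination Delay Credit: +703 days → 4 July 2050.
Response Delay Deduction: −287 days → 20 September 2049.

September 20, 2049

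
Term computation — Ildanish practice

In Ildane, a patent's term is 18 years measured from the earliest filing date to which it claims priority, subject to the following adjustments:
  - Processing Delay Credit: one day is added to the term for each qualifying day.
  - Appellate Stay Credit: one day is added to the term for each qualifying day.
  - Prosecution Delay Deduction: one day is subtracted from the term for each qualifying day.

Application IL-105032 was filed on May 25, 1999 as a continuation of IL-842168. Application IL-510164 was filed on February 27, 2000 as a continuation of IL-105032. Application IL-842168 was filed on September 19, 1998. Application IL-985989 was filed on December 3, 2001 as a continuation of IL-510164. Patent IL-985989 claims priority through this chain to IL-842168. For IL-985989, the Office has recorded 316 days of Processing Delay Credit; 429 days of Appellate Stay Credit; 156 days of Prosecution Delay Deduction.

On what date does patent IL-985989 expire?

2018-05-01

Earliest priority filing: 19 September 1998.
Base term: 19 September 1998 + 18 years → 19 September 2016.
Processing Delay Credit: +316 days → 1 August 2017.
Appellate Stay Credit: +429 days → 4 October 2018.
Prosecution Delay Deduction: −156 days → 1 May 2018.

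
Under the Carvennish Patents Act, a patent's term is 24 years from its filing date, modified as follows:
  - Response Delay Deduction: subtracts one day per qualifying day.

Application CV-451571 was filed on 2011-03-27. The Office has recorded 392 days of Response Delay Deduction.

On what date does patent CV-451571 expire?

Base term: filing date + 24 years → 27 March 2035.
Response Delay Deduction: −392 days → 28 February 2034.

February 28, 2034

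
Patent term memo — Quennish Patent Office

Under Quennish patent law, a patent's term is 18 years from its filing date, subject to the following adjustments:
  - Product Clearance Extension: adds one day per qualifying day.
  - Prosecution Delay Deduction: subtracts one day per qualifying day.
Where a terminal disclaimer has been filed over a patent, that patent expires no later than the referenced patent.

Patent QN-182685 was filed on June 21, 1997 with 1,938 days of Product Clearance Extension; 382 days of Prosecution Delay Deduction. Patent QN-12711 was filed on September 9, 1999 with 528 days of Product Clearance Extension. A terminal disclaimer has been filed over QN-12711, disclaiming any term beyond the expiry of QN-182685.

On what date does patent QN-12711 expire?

Natural term of QN-12711:
  Base: filing + 18 years → 9 September 2017.
  Product Clearance Extension: +528 days → 19 February 2019.
Expiry of referenced patent QN-182685:
  Base: filing + 18 years → 21 June 2015.
  Product Clearance Extension: +1938 days → 10 October 2020.
  Prosecution Delay Deduction: −382 days → 24 September 2019.
Terminal disclaimer: QN-12711 expires on the earlier of 19 February 2019 and 24 September 2019.

February 19, 2019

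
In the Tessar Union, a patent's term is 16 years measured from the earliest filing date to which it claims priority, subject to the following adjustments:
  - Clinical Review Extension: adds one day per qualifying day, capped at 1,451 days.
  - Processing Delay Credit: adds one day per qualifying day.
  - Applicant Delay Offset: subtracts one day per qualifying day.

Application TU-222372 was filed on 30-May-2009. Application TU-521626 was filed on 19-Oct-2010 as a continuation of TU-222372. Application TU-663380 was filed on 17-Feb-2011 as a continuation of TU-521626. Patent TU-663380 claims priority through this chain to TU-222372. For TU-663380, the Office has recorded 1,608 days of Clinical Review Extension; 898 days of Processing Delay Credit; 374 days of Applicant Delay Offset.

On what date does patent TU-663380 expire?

2030-10-26

Earliest priority filing: 30 May 2009.
Base term: 30 May 2009 + 16 years → 30 May 2025.
Clinical Review Extension: 1608 days claimed exceeds the 1451-day cap, so +1451 days → 20 May 2029.
Processing Delay Credit: +898 days → 4 November 2031.
Applicant Delay Offset: −374 days → 26 October 2030.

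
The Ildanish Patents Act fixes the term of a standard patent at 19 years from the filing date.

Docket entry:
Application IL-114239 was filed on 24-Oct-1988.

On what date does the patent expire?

2007-10-24

Filing date + 19 years → 24 October 2007.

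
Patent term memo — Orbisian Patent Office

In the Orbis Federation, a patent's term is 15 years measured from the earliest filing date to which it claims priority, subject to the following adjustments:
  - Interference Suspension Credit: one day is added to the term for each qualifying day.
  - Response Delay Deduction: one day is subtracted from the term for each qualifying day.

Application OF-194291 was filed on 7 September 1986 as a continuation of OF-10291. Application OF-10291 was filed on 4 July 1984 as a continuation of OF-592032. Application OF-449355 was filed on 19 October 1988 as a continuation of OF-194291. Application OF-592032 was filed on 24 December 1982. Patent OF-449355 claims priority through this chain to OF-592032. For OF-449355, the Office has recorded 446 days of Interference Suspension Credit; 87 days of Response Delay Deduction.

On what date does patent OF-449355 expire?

Earliest priority filing: 24 December 1982.
Base term: 24 December 1982 + 15 years → 24 December 1997.
Interference Suspension Credit: +446 days → 15 March 1999.
Response Delay Deduction: −87 days → 18 December 1998.

1998-12-18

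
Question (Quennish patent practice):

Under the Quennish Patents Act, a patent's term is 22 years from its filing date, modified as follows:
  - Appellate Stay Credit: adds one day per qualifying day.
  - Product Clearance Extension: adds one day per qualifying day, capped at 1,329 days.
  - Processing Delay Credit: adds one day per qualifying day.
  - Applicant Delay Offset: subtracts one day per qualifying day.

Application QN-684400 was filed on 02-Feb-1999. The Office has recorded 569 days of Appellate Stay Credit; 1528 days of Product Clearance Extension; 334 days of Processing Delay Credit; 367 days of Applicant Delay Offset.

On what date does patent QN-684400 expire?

2026-03-13

Base term: filing date + 22 years → 2 February 2021.
Appellate Stay Credit: +569 days → 25 August 2022.
Product Clearance Extension: 1528 days claimed exceeds the 1329-day cap, so +1329 days → 15 April 2026.
Processing Delay Credit: +334 days → 15 March 2027.
Applicant Delay Offset: −367 days → 13 March 2026.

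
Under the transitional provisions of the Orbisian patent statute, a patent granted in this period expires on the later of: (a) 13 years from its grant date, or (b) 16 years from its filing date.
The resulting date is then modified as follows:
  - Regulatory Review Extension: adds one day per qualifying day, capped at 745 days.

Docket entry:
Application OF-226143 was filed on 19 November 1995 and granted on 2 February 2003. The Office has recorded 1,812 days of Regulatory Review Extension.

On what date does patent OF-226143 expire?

February 16, 2018

(a) grant + 13 years → 2 February 2016.
(b) filing + 16 years → 19 November 2011.
Later of the two: 2 February 2016.
Regulatory Review Extension: 1812 days claimed exceeds the 745-day cap, so +745 days → 16 February 2018.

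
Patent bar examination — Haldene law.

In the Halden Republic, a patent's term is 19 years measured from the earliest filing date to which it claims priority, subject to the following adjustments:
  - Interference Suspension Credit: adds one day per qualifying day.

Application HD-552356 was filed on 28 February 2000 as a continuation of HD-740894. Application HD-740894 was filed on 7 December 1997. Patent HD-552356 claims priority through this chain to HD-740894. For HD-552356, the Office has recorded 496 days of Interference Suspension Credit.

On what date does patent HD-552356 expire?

Earliest priority filing: 7 December 1997.
Base term: 7 December 1997 + 19 years → 7 December 2016.
Interference Suspension Credit: +496 days → 17 April 2018.

April 17, 2018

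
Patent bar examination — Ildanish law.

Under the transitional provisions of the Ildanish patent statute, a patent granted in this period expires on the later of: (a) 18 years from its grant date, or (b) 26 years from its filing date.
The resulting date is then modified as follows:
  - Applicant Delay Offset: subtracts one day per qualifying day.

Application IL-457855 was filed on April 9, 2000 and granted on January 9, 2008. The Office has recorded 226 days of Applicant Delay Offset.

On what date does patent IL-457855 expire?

August 26, 2025

(a) grant + 18 years → 9 January 2026.
(b) filing + 26 years → 9 April 2026.
Later of the two: 9 April 2026.
Applicant Delay Offset: −226 days → 26 August 2025.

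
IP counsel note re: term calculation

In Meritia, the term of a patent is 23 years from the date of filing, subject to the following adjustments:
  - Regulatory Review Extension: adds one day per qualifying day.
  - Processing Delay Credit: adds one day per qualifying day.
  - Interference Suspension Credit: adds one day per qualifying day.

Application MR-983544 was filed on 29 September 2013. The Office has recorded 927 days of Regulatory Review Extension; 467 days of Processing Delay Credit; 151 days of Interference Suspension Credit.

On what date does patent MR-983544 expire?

December 22, 2040

Base term: filing date + 23 years → 29 September 2036.
Regulatory Review Extension: +927 days → 14 April 2039.
Processing Delay Credit: +467 days → 24 July 2040.
Interference Suspension Credit: +151 days → 22 December 2040.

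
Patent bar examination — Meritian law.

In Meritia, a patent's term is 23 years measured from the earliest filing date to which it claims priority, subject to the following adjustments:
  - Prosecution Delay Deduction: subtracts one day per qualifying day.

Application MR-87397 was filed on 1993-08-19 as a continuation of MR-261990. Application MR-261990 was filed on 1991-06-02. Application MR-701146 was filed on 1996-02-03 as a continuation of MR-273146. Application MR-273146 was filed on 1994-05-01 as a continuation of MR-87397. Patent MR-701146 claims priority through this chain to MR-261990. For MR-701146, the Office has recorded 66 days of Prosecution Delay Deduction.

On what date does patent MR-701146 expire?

Earliest priority filing: 2 June 1991.
Base term: 2 June 1991 + 23 years → 2 June 2014.
Prosecution Delay Deduction: −66 days → 28 March 2014.

2014-03-28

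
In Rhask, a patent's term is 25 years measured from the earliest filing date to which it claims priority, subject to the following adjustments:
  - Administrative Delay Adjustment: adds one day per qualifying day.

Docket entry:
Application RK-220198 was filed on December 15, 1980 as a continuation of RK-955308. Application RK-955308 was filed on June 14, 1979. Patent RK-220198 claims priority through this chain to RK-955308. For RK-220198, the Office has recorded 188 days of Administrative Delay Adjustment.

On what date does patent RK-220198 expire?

Earliest priority filing: 14 June 1979.
Base term: 14 June 1979 + 25 years → 14 June 2004.
Administrative Delay Adjustment: +188 days → 19 December 2004.

December 19, 2004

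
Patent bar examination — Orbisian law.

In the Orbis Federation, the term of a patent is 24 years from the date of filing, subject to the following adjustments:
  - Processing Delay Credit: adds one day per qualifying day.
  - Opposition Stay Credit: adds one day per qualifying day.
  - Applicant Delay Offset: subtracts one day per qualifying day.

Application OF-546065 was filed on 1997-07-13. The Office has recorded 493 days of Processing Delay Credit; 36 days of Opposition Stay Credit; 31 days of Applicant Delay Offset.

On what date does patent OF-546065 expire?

November 23, 2022

Base term: filing date + 24 years → 13 July 2021.
Processing Delay Credit: +493 days → 18 November 2022.
Opposition Stay Credit: +36 days → 24 December 2022.
Applicant Delay Offset: −31 days → 23 November 2022.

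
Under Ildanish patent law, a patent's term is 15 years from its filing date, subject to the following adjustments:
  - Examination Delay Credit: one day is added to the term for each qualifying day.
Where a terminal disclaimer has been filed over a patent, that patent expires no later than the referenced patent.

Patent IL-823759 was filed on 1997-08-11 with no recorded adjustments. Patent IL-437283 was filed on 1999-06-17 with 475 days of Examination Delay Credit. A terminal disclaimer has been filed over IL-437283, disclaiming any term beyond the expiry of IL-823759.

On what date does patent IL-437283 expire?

Natural term of IL-437283:
  Base: filing + 15 years → 17 June 2014.
  Examination Delay Credit: +475 days → 5 October 2015.
Expiry of referenced patent IL-823759:
  Base: filing + 15 years → 11 August 2012.
Terminal disclaimer: IL-437283 expires on the earlier of 5 October 2015 and 11 August 2012.

August 11, 2012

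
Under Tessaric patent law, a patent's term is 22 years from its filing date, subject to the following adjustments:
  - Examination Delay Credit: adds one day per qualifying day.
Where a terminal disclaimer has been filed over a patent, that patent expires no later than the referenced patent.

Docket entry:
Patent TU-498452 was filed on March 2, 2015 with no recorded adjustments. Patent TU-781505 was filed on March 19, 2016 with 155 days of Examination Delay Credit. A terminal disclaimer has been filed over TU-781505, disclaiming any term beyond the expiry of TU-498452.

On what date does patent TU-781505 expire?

March 2, 2037

Natural term of TU-781505:
  Base: filing + 22 years → 19 March 2038.
  Examination Delay Credit: +155 days → 21 August 2038.
Expiry of referenced patent TU-498452:
  Base: filing + 22 years → 2 March 2037.
Terminal disclaimer: TU-781505 expires on the earlier of 21 August 2038 and 2 March 2037.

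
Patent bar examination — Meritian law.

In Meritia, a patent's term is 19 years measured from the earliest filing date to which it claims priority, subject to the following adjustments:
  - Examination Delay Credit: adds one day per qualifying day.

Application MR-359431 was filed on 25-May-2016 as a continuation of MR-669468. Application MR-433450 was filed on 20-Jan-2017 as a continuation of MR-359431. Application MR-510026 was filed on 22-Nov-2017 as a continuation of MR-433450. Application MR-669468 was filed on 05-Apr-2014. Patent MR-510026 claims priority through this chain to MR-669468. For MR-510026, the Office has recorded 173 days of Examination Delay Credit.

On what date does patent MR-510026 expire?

September 25, 2033

Earliest priority filing: 5 April 2014.
Base term: 5 April 2014 + 19 years → 5 April 2033.
Examination Delay Credit: +173 days → 25 September 2033.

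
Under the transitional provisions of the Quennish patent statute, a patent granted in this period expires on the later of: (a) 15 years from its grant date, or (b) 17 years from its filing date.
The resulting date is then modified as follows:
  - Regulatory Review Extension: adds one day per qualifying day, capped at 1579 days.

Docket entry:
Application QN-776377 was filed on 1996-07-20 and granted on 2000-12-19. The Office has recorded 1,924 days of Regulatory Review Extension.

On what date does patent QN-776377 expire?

(a) grant + 15 years → 19 December 2015.
(b) filing + 17 years → 20 July 2013.
Later of the two: 19 December 2015.
Regulatory Review Extension: 1924 days claimed exceeds the 1579-day cap, so +1579 days → 15 April 2020.

2020-04-15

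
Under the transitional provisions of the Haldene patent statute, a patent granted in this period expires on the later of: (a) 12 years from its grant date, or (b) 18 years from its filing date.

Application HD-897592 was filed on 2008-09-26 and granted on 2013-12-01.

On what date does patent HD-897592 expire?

(a) grant + 12 years → 1 December 2025.
(b) filing + 18 years → 26 September 2026.
Later of the two: 26 September 2026.

2026-09-26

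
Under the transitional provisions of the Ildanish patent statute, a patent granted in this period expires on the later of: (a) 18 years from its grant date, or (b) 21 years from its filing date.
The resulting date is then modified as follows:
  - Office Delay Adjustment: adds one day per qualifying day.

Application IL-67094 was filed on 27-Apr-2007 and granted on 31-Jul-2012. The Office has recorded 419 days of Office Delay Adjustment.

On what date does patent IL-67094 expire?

September 23, 2031

(a) grant + 18 years → 31 July 2030.
(b) filing + 21 years → 27 April 2028.
Later of the two: 31 July 2030.
Office Delay Adjustment: +419 days → 23 September 2031.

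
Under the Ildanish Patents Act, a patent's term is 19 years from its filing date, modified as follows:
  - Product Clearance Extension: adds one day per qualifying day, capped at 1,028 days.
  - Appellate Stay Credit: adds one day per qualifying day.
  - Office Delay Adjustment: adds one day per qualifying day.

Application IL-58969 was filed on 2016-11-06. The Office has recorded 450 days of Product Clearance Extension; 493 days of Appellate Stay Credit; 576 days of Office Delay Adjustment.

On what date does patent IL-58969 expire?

2040-01-03

Base term: filing date + 19 years → 6 November 2035.
Product Clearance Extension: 450 days (within the 1028-day cap) → +450 days → 29 January 2037.
Appellate Stay Credit: +493 days → 6 June 2038.
Office Delay Adjustment: +576 days → 3 January 2040.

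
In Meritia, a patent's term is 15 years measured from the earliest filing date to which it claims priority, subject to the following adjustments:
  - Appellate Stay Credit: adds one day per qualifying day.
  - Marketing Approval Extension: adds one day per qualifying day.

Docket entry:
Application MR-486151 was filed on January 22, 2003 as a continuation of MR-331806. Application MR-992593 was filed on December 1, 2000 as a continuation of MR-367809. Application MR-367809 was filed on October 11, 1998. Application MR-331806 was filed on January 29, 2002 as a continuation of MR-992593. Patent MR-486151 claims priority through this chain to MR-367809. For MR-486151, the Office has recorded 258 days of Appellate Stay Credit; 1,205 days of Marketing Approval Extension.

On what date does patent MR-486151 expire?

Earliest priority filing: 11 October 1998.
Base term: 11 October 1998 + 15 years → 11 October 2013.
Appellate Stay Credit: +258 days → 26 June 2014.
Marketing Approval Extension: +1205 days → 13 October 2017.

2017-10-13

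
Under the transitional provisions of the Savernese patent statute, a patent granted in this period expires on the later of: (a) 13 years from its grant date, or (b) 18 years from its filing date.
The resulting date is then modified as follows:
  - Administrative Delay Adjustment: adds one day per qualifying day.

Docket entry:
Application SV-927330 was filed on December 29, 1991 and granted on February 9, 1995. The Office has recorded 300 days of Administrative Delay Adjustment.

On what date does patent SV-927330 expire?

October 25, 2010

(a) grant + 13 years → 9 February 2008.
(b) filing + 18 years → 29 December 2009.
Later of the two: 29 December 2009.
Administrative Delay Adjustment: +300 days → 25 October 2010.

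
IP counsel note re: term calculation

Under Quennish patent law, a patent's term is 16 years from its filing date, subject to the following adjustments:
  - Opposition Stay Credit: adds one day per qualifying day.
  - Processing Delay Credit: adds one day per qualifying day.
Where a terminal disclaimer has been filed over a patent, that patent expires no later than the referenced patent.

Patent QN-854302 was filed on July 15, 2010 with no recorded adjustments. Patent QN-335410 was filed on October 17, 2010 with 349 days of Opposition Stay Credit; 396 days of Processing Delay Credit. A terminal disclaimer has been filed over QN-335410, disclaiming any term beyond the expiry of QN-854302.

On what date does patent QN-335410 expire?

July 15, 2026

Natural term of QN-335410:
  Base: filing + 16 years → 17 October 2026.
  Opposition Stay Credit: +349 days → 1 October 2027.
  Processing Delay Credit: +396 days → 31 October 2028.
Expiry of referenced patent QN-854302:
  Base: filing + 16 years → 15 July 2026.
Terminal disclaimer: QN-335410 expires on the earlier of 31 October 2028 and 15 July 2026.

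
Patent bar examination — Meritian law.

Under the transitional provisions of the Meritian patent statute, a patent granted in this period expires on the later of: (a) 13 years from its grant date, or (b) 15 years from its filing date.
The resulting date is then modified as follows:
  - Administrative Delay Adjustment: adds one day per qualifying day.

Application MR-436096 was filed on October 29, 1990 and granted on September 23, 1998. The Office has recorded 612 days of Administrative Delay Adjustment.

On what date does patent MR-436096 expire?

2013-05-27

(a) grant + 13 years → 23 September 2011.
(b) filing + 15 years → 29 October 2005.
Later of the two: 23 September 2011.
Administrative Delay Adjustment: +612 days → 27 May 2013.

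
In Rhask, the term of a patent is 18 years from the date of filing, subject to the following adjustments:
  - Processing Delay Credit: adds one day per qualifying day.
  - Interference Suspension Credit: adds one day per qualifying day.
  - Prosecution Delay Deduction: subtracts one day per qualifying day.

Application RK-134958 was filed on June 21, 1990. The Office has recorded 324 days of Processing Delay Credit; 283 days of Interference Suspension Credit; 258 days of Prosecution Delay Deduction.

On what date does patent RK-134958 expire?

Base term: filing date + 18 years → 21 June 2008.
Processing Delay Credit: +324 days → 11 May 2009.
Interference Suspension Credit: +283 days → 18 February 2010.
Prosecution Delay Deduction: −258 days → 5 June 2009.

June 5, 2009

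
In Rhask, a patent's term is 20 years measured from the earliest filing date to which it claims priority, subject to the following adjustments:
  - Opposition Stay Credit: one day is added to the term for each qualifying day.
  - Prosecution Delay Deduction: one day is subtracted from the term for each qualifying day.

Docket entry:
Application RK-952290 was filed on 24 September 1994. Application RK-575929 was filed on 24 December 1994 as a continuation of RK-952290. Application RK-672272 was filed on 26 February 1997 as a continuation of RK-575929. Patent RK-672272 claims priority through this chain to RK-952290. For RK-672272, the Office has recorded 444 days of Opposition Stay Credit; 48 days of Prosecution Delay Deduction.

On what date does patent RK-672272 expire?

2015-10-25

Earliest priority filing: 24 September 1994.
Base term: 24 September 1994 + 20 years → 24 September 2014.
Opposition Stay Credit: +444 days → 12 December 2015.
Prosecution Delay Deduction: −48 days → 25 October 2015.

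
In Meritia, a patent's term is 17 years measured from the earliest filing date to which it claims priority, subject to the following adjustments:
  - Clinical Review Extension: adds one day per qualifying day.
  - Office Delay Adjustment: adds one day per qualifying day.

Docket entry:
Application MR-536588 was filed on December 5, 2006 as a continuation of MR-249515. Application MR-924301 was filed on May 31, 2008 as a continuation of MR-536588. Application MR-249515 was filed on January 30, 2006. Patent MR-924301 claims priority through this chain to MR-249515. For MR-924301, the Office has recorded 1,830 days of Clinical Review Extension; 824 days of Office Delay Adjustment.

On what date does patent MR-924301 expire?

Earliest priority filing: 30 January 2006.
Base term: 30 January 2006 + 17 years → 30 January 2023.
Clinical Review Extension: +1830 days → 3 February 2028.
Office Delay Adjustment: +824 days → 7 May 2030.

May 7, 2030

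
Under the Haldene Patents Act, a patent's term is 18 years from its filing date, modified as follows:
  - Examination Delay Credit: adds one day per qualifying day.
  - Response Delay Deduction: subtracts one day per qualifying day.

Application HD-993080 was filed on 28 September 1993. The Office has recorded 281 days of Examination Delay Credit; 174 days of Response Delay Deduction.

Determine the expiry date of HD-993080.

Base term: filing date + 18 years → 28 September 2011.
Examination Delay Credit: +281 days → 5 July 2012.
Response Delay Deduction: −174 days → 13 January 2012.

2012-01-13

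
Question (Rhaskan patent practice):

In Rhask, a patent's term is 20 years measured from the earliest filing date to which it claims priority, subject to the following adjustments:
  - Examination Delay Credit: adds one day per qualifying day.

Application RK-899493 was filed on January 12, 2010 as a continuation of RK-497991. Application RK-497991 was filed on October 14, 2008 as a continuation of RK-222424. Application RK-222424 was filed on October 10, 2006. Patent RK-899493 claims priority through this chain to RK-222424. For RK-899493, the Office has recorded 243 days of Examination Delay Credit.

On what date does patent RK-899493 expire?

June 10, 2027

Earliest priority filing: 10 October 2006.
Base term: 10 October 2006 + 20 years → 10 October 2026.
Examination Delay Credit: +243 days → 10 June 2027.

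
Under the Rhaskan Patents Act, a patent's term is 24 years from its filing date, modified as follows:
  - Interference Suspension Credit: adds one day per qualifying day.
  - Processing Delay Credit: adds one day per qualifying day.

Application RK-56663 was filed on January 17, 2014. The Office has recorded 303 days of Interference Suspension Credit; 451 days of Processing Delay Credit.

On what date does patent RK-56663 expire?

2040-02-10

Base term: filing date + 24 years → 17 January 2038.
Interference Suspension Credit: +303 days → 16 November 2038.
Processing Delay Credit: +451 days → 10 February 2040.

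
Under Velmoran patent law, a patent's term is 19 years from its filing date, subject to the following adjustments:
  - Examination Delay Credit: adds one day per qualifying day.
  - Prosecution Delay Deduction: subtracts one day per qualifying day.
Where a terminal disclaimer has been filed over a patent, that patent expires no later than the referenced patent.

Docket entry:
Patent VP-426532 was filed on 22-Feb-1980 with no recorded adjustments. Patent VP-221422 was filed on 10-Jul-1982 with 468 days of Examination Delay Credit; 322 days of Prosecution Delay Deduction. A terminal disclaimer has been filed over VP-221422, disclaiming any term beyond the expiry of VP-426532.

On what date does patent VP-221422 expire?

February 22, 1999

Natural term of VP-221422:
  Base: filing + 19 years → 10 July 2001.
  Examination Delay Credit: +468 days → 21 October 2002.
  Prosecution Delay Deduction: −322 days → 3 December 2001.
Expiry of referenced patent VP-426532:
  Base: filing + 19 years → 22 February 1999.
Terminal disclaimer: VP-221422 expires on the earlier of 3 December 2001 and 22 February 1999.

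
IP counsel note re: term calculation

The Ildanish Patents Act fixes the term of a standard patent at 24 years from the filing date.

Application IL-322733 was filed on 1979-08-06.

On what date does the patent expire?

August 6, 2003

Filing date + 24 years → 6 August 2003.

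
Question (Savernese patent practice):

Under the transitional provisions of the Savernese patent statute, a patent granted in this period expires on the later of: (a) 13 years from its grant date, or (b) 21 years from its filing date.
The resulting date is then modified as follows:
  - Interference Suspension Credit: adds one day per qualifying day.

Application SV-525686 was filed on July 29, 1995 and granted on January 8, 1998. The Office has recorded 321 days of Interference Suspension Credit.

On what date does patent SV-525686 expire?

(a) grant + 13 years → 8 January 2011.
(b) filing + 21 years → 29 July 2016.
Later of the two: 29 July 2016.
Interference Suspension Credit: +321 days → 15 June 2017.

2017-06-15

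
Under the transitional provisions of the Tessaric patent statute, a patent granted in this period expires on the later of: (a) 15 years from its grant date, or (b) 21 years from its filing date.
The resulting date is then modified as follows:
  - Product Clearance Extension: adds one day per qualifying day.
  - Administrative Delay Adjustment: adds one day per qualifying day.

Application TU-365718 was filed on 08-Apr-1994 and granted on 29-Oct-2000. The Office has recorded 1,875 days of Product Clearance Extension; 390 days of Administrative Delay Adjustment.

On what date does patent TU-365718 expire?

2022-01-10

(a) grant + 15 years → 29 October 2015.
(b) filing + 21 years → 8 April 2015.
Later of the two: 29 October 2015.
Product Clearance Extension: +1875 days → 16 December 2020.
Administrative Delay Adjustment: +390 days → 10 January 2022.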